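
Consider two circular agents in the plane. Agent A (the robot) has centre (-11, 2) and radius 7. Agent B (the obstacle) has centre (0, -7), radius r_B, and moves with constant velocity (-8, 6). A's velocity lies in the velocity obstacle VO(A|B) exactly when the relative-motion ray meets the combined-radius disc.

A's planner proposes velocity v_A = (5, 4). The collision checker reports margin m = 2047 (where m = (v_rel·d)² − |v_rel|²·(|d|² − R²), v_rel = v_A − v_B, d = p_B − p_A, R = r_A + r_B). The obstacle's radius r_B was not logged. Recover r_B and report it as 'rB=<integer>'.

m = 2047
d = (11, -9);  v_rel = (13, -2),  |v_rel|² = 173
v_rel×d = (13)·(-9) − (-2)·(11) = -95
since m = R²·173 − (-95)²:  R² = (9025 + 2047) / 173 = 64
R = √64 = 8  ⇒  r_B = 8 − 7 = 1

rB=1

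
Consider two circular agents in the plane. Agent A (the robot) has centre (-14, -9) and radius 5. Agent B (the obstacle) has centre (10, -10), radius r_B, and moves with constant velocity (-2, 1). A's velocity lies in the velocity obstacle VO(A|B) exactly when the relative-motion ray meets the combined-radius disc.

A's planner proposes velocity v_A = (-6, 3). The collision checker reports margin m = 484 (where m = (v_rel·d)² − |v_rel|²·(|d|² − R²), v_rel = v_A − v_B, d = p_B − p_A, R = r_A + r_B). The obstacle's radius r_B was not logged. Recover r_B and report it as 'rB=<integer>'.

m = 484
d = (24, -1);  v_rel = (-4, 2),  |v_rel|² = 20
v_rel×d = (-4)·(-1) − (2)·(24) = -44
since m = R²·20 − (-44)²:  R² = (1936 + 484) / 20 = 121
R = √121 = 11  ⇒  r_B = 11 − 5 = 6

rB=6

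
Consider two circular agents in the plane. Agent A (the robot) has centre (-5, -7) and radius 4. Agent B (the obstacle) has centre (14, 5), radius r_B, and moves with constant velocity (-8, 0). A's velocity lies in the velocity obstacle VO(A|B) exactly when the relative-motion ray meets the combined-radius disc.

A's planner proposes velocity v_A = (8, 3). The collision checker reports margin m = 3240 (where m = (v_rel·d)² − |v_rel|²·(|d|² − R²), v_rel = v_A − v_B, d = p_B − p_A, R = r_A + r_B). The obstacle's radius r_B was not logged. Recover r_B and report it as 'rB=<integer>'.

m = 3240
d = (19, 12);  v_rel = (16, 3),  |v_rel|² = 265
v_rel×d = (16)·(12) − (3)·(19) = 135
since m = R²·265 − 135²:  R² = (18225 + 3240) / 265 = 81
R = √81 = 9  ⇒  r_B = 9 − 4 = 5

rB=5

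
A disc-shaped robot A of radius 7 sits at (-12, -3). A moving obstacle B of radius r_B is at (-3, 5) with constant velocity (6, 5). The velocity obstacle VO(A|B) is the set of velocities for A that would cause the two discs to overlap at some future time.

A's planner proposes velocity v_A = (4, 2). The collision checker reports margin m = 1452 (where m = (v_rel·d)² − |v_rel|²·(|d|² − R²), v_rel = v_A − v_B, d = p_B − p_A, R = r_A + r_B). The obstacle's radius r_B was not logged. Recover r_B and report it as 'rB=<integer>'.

m = 1452
d = (9, 8);  v_rel = (-2, -3),  |v_rel|² = 13
v_rel×d = (-2)·(8) − (-3)·(9) = 11
since m = R²·13 − 11²:  R² = (121 + 1452) / 13 = 121
R = √121 = 11  ⇒  r_B = 11 − 7 = 4

rB=4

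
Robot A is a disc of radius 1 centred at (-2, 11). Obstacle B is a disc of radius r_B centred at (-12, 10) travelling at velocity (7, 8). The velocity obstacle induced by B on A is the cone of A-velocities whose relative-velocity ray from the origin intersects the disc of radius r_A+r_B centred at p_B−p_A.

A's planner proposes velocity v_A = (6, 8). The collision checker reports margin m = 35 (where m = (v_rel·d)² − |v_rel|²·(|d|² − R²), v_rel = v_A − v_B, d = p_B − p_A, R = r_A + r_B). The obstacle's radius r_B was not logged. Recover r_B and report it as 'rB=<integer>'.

m = 35
d = (-10, -1);  v_rel = (-1, 0),  |v_rel|² = 1
v_rel×d = (-1)·(-1) − (0)·(-10) = 1
since m = R²·1 − 1²:  R² = (1 + 35) / 1 = 36
R = √36 = 6  ⇒  r_B = 6 − 1 = 5

rB=5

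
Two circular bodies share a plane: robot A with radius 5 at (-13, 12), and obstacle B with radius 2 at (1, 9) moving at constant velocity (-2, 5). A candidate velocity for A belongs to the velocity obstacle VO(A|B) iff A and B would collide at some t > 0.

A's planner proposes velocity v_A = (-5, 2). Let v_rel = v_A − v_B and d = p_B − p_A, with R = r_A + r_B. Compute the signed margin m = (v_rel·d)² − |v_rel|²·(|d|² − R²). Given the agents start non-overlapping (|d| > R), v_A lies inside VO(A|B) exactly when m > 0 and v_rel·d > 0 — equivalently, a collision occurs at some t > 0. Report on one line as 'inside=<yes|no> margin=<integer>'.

d = (14, -3),  |d|² = 205;  R = 5+2 = 7,  c = 205−7² = 156
v_rel = (-3, -3),  |v_rel|² = 18;  v_rel·d = (-3)·(14) + (-3)·(-3) = -33
18·t² + 66·t + 156 = 0  ⇒  m = (-33)² − 18·156 = -1719
m = -1719 < 0,  v_rel·d = -33 < 0  ⇒  outside

inside=no margin=-1719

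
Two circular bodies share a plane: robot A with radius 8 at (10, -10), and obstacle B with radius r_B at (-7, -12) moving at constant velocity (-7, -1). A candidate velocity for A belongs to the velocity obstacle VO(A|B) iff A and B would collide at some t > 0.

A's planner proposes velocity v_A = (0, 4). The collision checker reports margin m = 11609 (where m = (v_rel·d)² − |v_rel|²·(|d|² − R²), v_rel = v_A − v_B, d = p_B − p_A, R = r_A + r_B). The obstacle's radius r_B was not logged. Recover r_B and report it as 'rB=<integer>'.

m = 11609
d = (-17, -2);  v_rel = (7, 5),  |v_rel|² = 74
v_rel×d = (7)·(-2) − (5)·(-17) = 71
since m = R²·74 − 71²:  R² = (5041 + 11609) / 74 = 225
R = √225 = 15  ⇒  r_B = 15 − 8 = 7

rB=7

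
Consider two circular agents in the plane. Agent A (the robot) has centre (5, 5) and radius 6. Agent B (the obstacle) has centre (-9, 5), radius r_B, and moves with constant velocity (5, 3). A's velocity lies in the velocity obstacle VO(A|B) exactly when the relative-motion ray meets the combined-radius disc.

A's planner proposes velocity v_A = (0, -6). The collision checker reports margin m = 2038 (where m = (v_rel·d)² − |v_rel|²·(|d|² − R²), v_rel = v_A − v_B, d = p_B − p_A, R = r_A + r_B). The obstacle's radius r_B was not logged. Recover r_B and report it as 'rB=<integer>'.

m = 2038
d = (-14, 0);  v_rel = (-5, -9),  |v_rel|² = 106
v_rel×d = (-5)·(0) − (-9)·(-14) = -126
since m = R²·106 − (-126)²:  R² = (15876 + 2038) / 106 = 169
R = √169 = 13  ⇒  r_B = 13 − 6 = 7

rB=7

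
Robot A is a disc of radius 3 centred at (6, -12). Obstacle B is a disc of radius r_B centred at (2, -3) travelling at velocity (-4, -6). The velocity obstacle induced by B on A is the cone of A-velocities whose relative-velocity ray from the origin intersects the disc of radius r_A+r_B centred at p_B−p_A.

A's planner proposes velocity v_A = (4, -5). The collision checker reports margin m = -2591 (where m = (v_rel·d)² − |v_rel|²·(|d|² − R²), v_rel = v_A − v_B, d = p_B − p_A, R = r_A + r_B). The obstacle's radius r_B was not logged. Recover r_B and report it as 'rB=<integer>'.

m = -2591
d = (-4, 9);  v_rel = (8, 1),  |v_rel|² = 65
v_rel×d = (8)·(9) − (1)·(-4) = 76
since m = R²·65 − 76²:  R² = (5776 + -2591) / 65 = 49
R = √49 = 7  ⇒  r_B = 7 − 3 = 4

rB=4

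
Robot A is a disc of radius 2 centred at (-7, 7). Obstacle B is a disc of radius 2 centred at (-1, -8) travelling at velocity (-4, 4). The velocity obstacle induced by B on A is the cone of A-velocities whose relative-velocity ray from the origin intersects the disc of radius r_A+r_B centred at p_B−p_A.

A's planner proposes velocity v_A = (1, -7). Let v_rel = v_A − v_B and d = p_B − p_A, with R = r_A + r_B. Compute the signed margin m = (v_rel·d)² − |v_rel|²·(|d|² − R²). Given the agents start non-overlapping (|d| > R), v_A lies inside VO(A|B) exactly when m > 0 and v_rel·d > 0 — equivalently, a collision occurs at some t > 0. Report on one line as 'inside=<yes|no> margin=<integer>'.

d = (6, -15),  |d|² = 261;  R = 2+2 = 4,  c = 261−4² = 245
v_rel = (5, -11),  |v_rel|² = 146;  v_rel·d = (5)·(6) + (-11)·(-15) = 195
146·t² − 390·t + 245 = 0  ⇒  m = 195² − 146·245 = 2255
m = 2255 > 0,  v_rel·d = 195 > 0  ⇒  inside

inside=yes margin=2255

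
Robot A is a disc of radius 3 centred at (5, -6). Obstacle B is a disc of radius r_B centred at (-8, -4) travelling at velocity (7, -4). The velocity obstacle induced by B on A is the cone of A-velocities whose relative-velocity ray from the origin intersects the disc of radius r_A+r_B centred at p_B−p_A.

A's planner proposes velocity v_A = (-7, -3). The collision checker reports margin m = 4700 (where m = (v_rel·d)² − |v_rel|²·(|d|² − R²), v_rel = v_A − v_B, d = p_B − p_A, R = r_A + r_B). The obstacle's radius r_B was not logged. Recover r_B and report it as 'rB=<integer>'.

m = 4700
d = (-13, 2);  v_rel = (-14, 1),  |v_rel|² = 197
v_rel×d = (-14)·(2) − (1)·(-13) = -15
since m = R²·197 − (-15)²:  R² = (225 + 4700) / 197 = 25
R = √25 = 5  ⇒  r_B = 5 − 3 = 2

rB=2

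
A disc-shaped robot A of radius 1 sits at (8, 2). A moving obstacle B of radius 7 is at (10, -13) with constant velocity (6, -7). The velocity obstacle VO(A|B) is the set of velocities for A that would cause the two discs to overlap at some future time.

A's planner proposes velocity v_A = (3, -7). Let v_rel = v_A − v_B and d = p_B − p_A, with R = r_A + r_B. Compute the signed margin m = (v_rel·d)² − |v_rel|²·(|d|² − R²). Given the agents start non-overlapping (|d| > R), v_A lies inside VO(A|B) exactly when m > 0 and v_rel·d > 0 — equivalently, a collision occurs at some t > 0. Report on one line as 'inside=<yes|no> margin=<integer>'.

d = (2, -15),  |d|² = 229;  R = 1+7 = 8,  c = 229−8² = 165
v_rel = (-3, 0),  |v_rel|² = 9;  v_rel·d = (-3)·(2) + (0)·(-15) = -6
9·t² + 12·t + 165 = 0  ⇒  m = (-6)² − 9·165 = -1449
m = -1449 < 0,  v_rel·d = -6 < 0  ⇒  outside

inside=no margin=-1449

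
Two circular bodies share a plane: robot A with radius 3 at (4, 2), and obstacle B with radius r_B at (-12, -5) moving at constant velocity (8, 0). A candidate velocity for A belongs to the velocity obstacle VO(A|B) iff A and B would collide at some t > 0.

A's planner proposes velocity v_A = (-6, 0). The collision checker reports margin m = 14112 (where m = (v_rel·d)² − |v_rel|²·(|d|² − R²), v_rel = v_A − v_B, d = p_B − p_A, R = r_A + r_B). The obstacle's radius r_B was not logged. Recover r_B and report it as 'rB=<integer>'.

m = 14112
d = (-16, -7);  v_rel = (-14, 0),  |v_rel|² = 196
v_rel×d = (-14)·(-7) − (0)·(-16) = 98
since m = R²·196 − 98²:  R² = (9604 + 14112) / 196 = 121
R = √121 = 11  ⇒  r_B = 11 − 3 = 8

rB=8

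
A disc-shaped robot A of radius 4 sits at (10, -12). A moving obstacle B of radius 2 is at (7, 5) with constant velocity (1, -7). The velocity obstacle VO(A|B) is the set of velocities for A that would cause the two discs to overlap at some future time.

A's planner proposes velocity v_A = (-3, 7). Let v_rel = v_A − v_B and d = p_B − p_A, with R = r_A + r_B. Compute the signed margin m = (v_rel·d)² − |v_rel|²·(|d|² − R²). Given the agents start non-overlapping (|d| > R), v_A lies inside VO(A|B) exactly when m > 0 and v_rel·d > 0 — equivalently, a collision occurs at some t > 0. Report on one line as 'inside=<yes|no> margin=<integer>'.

d = (-3, 17),  |d|² = 298;  R = 4+2 = 6,  c = 298−6² = 262
v_rel = (-4, 14),  |v_rel|² = 212;  v_rel·d = (-4)·(-3) + (14)·(17) = 250
212·t² − 500·t + 262 = 0  ⇒  m = 250² − 212·262 = 6956
m = 6956 > 0,  v_rel·d = 250 > 0  ⇒  inside

inside=yes margin=6956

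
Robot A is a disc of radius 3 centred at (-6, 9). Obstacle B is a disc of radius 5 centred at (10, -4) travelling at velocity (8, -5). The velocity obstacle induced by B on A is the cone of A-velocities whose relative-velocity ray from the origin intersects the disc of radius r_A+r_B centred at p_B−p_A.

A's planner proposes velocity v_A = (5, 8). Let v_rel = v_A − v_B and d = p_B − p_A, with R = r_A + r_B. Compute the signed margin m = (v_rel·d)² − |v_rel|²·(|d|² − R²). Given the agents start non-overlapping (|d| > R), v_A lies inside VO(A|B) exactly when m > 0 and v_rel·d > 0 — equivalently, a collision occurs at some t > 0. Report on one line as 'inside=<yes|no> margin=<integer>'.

d = (16, -13),  |d|² = 425;  R = 3+5 = 8,  c = 425−8² = 361
v_rel = (-3, 13),  |v_rel|² = 178;  v_rel·d = (-3)·(16) + (13)·(-13) = -217
178·t² + 434·t + 361 = 0  ⇒  m = (-217)² − 178·361 = -17169
m = -17169 < 0,  v_rel·d = -217 < 0  ⇒  outside

inside=no margin=-17169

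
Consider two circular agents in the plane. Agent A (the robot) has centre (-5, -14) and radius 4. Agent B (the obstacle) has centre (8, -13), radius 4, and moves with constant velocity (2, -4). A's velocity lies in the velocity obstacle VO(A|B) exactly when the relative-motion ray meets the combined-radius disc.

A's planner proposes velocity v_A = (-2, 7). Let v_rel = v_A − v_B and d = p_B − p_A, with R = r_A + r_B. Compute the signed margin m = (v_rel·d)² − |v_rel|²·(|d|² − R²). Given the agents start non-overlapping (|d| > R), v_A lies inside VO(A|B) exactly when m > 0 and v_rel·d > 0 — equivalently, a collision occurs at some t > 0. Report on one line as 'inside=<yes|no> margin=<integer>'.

d = (13, 1),  |d|² = 170;  R = 4+4 = 8,  c = 170−8² = 106
v_rel = (-4, 11),  |v_rel|² = 137;  v_rel·d = (-4)·(13) + (11)·(1) = -41
137·t² + 82·t + 106 = 0  ⇒  m = (-41)² − 137·106 = -12841
m = -12841 < 0,  v_rel·d = -41 < 0  ⇒  outside

inside=no margin=-12841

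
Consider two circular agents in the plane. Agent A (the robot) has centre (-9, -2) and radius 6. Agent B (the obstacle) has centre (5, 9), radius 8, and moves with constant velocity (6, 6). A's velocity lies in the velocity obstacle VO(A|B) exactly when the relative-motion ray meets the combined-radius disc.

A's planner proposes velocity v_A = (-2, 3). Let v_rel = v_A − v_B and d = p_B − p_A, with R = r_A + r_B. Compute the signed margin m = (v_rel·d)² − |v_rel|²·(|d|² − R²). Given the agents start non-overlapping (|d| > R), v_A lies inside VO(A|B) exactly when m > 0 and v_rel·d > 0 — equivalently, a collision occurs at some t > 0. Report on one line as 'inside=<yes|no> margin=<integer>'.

d = (14, 11),  |d|² = 317;  R = 6+8 = 14,  c = 317−14² = 121
v_rel = (-8, -3),  |v_rel|² = 73;  v_rel·d = (-8)·(14) + (-3)·(11) = -145
73·t² + 290·t + 121 = 0  ⇒  m = (-145)² − 73·121 = 12192
m = 12192 > 0,  v_rel·d = -145 < 0  ⇒  outside

inside=no margin=12192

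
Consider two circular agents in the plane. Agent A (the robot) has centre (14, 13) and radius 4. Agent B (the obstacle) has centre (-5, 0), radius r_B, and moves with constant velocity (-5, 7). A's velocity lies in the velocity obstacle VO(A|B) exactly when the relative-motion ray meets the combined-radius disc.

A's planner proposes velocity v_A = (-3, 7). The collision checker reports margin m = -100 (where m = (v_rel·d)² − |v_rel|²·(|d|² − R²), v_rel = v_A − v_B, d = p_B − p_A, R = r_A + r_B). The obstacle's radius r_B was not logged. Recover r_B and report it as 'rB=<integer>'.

m = -100
d = (-19, -13);  v_rel = (2, 0),  |v_rel|² = 4
v_rel×d = (2)·(-13) − (0)·(-19) = -26
since m = R²·4 − (-26)²:  R² = (676 + -100) / 4 = 144
R = √144 = 12  ⇒  r_B = 12 − 4 = 8

rB=8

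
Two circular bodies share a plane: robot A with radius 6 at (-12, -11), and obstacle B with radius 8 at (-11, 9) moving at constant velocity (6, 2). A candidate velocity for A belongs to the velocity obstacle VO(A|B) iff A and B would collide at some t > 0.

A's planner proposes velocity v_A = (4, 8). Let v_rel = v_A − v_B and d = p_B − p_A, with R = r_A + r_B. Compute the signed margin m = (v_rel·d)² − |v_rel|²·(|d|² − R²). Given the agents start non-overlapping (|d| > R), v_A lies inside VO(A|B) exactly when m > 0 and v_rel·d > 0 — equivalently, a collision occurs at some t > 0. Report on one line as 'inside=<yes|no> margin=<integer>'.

d = (1, 20),  |d|² = 401;  R = 6+8 = 14,  c = 401−14² = 205
v_rel = (-2, 6),  |v_rel|² = 40;  v_rel·d = (-2)·(1) + (6)·(20) = 118
40·t² − 236·t + 205 = 0  ⇒  m = 118² − 40·205 = 5724
m = 5724 > 0,  v_rel·d = 118 > 0  ⇒  inside

inside=yes margin=5724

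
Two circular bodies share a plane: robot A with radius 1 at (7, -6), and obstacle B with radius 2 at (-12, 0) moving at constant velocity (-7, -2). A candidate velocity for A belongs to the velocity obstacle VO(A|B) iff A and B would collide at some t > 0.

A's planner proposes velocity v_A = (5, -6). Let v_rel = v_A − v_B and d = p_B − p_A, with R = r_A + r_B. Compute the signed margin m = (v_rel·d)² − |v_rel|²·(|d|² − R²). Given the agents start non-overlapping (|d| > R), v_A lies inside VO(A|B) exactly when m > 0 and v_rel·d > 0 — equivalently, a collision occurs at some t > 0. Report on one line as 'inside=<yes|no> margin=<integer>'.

d = (-19, 6),  |d|² = 397;  R = 1+2 = 3,  c = 397−3² = 388
v_rel = (12, -4),  |v_rel|² = 160;  v_rel·d = (12)·(-19) + (-4)·(6) = -252
160·t² + 504·t + 388 = 0  ⇒  m = (-252)² − 160·388 = 1424
m = 1424 > 0,  v_rel·d = -252 < 0  ⇒  outside

inside=no margin=1424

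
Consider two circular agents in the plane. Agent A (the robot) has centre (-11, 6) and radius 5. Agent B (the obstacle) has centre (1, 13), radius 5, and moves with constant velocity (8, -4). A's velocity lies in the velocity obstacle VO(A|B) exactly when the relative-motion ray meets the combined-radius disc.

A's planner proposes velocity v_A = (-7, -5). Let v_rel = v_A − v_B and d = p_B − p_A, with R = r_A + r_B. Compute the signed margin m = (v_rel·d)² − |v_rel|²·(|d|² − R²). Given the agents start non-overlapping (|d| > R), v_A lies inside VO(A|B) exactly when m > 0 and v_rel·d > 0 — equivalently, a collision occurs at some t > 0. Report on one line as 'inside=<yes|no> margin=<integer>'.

d = (12, 7),  |d|² = 193;  R = 5+5 = 10,  c = 193−10² = 93
v_rel = (-15, -1),  |v_rel|² = 226;  v_rel·d = (-15)·(12) + (-1)·(7) = -187
226·t² + 374·t + 93 = 0  ⇒  m = (-187)² − 226·93 = 13951
m = 13951 > 0,  v_rel·d = -187 < 0  ⇒  outside

inside=no margin=13951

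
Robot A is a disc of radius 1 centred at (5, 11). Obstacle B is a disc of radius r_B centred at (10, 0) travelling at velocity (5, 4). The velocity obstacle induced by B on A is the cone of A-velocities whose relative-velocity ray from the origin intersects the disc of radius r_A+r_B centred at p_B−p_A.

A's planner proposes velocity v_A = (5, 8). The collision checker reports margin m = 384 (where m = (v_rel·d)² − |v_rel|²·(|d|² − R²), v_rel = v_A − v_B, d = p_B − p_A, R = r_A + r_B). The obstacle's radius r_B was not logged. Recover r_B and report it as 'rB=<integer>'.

m = 384
d = (5, -11);  v_rel = (0, 4),  |v_rel|² = 16
v_rel×d = (0)·(-11) − (4)·(5) = -20
since m = R²·16 − (-20)²:  R² = (400 + 384) / 16 = 49
R = √49 = 7  ⇒  r_B = 7 − 1 = 6

rB=6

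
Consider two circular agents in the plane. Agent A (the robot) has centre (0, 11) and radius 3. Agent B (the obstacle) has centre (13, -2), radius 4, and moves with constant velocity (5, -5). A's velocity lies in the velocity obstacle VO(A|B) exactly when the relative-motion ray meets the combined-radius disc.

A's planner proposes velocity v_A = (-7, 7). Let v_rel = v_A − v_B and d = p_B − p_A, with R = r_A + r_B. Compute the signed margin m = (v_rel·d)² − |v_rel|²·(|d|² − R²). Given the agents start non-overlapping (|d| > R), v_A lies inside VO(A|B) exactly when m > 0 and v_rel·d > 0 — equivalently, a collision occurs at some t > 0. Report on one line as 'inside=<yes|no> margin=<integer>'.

d = (13, -13),  |d|² = 338;  R = 3+4 = 7,  c = 338−7² = 289
v_rel = (-12, 12),  |v_rel|² = 288;  v_rel·d = (-12)·(13) + (12)·(-13) = -312
288·t² + 624·t + 289 = 0  ⇒  m = (-312)² − 288·289 = 14112
m = 14112 > 0,  v_rel·d = -312 < 0  ⇒  outside

inside=no margin=14112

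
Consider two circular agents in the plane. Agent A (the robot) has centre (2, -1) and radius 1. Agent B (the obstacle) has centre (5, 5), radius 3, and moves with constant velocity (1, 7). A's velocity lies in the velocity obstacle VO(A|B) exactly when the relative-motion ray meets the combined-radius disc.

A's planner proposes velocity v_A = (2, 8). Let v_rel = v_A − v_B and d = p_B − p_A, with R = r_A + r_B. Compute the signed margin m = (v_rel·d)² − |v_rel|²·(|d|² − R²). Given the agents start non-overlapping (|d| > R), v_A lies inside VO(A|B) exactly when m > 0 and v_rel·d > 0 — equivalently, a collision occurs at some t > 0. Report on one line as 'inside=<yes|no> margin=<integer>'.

d = (3, 6),  |d|² = 45;  R = 1+3 = 4,  c = 45−4² = 29
v_rel = (1, 1),  |v_rel|² = 2;  v_rel·d = (1)·(3) + (1)·(6) = 9
2·t² − 18·t + 29 = 0  ⇒  m = 9² − 2·29 = 23
m = 23 > 0,  v_rel·d = 9 > 0  ⇒  inside

inside=yes margin=23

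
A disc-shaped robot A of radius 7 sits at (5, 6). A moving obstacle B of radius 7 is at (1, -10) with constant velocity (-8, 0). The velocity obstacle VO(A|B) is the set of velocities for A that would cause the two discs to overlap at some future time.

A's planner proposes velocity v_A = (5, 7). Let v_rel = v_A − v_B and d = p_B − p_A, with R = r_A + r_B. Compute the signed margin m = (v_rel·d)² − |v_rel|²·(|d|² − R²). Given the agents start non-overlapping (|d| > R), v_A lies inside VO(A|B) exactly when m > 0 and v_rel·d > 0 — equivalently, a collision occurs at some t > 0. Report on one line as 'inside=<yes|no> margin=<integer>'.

d = (-4, -16),  |d|² = 272;  R = 7+7 = 14,  c = 272−14² = 76
v_rel = (13, 7),  |v_rel|² = 218;  v_rel·d = (13)·(-4) + (7)·(-16) = -164
218·t² + 328·t + 76 = 0  ⇒  m = (-164)² − 218·76 = 10328
m = 10328 > 0,  v_rel·d = -164 < 0  ⇒  outside

inside=no margin=10328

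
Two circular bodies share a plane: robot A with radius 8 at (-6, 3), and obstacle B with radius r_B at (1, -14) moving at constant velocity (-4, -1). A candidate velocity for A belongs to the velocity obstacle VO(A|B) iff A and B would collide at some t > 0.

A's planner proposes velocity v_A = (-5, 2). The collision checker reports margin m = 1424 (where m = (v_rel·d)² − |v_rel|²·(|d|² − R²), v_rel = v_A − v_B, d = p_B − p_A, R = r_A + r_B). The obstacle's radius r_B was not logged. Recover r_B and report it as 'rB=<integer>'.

m = 1424
d = (7, -17);  v_rel = (-1, 3),  |v_rel|² = 10
v_rel×d = (-1)·(-17) − (3)·(7) = -4
since m = R²·10 − (-4)²:  R² = (16 + 1424) / 10 = 144
R = √144 = 12  ⇒  r_B = 12 − 8 = 4

rB=4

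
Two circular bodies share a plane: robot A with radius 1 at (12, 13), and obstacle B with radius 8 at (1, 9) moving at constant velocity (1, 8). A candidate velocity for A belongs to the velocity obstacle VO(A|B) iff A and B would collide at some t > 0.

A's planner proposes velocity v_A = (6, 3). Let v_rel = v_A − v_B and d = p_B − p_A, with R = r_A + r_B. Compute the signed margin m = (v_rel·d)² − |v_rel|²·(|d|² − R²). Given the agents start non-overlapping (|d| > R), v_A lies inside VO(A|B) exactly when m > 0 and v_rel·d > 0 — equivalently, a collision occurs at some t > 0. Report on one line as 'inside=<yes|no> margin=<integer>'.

d = (-11, -4),  |d|² = 137;  R = 1+8 = 9,  c = 137−9² = 56
v_rel = (5, -5),  |v_rel|² = 50;  v_rel·d = (5)·(-11) + (-5)·(-4) = -35
50·t² + 70·t + 56 = 0  ⇒  m = (-35)² − 50·56 = -1575
m = -1575 < 0,  v_rel·d = -35 < 0  ⇒  outside

inside=no margin=-1575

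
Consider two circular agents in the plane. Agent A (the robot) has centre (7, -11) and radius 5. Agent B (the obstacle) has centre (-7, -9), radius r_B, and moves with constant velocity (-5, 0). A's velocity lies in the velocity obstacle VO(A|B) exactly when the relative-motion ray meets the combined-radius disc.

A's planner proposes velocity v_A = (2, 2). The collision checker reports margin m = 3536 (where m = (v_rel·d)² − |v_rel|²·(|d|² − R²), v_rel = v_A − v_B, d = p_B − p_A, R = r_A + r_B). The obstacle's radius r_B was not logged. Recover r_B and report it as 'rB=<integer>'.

m = 3536
d = (-14, 2);  v_rel = (7, 2),  |v_rel|² = 53
v_rel×d = (7)·(2) − (2)·(-14) = 42
since m = R²·53 − 42²:  R² = (1764 + 3536) / 53 = 100
R = √100 = 10  ⇒  r_B = 10 − 5 = 5

rB=5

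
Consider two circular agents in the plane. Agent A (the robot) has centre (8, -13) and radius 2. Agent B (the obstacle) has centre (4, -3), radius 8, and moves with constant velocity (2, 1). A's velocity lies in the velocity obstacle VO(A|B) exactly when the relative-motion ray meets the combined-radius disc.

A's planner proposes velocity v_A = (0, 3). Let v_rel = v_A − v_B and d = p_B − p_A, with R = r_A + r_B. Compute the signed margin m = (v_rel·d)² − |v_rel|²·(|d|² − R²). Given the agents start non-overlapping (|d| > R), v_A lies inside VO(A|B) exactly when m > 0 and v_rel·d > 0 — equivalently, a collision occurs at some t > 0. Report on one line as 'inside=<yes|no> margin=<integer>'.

d = (-4, 10),  |d|² = 116;  R = 2+8 = 10,  c = 116−10² = 16
v_rel = (-2, 2),  |v_rel|² = 8;  v_rel·d = (-2)·(-4) + (2)·(10) = 28
8·t² − 56·t + 16 = 0  ⇒  m = 28² − 8·16 = 656
m = 656 > 0,  v_rel·d = 28 > 0  ⇒  inside

inside=yes margin=656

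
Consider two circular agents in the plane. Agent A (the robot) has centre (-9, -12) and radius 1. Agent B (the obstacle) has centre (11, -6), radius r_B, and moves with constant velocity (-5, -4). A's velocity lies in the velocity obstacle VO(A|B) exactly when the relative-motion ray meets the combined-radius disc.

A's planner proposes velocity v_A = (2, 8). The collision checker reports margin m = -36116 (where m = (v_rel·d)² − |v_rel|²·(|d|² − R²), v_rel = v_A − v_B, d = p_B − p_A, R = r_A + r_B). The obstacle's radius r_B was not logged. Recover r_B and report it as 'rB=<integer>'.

m = -36116
d = (20, 6);  v_rel = (7, 12),  |v_rel|² = 193
v_rel×d = (7)·(6) − (12)·(20) = -198
since m = R²·193 − (-198)²:  R² = (39204 + -36116) / 193 = 16
R = √16 = 4  ⇒  r_B = 4 − 1 = 3

rB=3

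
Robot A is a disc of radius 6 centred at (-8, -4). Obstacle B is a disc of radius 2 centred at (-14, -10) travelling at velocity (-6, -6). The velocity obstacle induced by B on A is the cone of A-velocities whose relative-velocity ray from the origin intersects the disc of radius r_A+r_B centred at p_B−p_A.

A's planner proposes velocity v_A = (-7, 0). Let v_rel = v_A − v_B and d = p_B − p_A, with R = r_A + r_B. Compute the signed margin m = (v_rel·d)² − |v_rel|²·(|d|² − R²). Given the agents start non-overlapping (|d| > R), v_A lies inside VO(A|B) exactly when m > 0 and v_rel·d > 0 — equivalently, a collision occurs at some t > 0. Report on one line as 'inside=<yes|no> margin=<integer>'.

d = (-6, -6),  |d|² = 72;  R = 6+2 = 8,  c = 72−8² = 8
v_rel = (-1, 6),  |v_rel|² = 37;  v_rel·d = (-1)·(-6) + (6)·(-6) = -30
37·t² + 60·t + 8 = 0  ⇒  m = (-30)² − 37·8 = 604
m = 604 > 0,  v_rel·d = -30 < 0  ⇒  outside

inside=no margin=604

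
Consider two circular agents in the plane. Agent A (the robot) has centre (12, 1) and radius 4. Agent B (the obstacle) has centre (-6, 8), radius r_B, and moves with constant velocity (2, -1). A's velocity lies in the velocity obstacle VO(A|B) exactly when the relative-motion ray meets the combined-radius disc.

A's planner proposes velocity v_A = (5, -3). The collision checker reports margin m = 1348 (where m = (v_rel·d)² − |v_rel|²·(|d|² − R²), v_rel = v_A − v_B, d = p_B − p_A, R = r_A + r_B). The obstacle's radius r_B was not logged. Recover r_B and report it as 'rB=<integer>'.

m = 1348
d = (-18, 7);  v_rel = (3, -2),  |v_rel|² = 13
v_rel×d = (3)·(7) − (-2)·(-18) = -15
since m = R²·13 − (-15)²:  R² = (225 + 1348) / 13 = 121
R = √121 = 11  ⇒  r_B = 11 − 4 = 7

rB=7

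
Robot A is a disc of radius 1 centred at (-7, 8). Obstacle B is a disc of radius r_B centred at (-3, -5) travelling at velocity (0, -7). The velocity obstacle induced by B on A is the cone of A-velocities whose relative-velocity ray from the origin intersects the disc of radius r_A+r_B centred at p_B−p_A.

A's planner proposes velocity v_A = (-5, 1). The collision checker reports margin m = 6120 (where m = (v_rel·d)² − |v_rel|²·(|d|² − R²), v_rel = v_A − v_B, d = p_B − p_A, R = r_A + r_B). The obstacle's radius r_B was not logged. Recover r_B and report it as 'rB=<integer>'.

m = 6120
d = (4, -13);  v_rel = (-5, 8),  |v_rel|² = 89
v_rel×d = (-5)·(-13) − (8)·(4) = 33
since m = R²·89 − 33²:  R² = (1089 + 6120) / 89 = 81
R = √81 = 9  ⇒  r_B = 9 − 1 = 8

rB=8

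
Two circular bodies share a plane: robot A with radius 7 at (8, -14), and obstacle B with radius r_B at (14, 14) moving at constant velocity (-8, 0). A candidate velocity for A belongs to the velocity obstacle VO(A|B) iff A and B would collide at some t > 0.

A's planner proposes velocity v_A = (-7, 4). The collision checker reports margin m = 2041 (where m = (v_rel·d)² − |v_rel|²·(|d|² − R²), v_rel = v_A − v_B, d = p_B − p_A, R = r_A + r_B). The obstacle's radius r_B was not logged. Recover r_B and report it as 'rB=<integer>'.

m = 2041
d = (6, 28);  v_rel = (1, 4),  |v_rel|² = 17
v_rel×d = (1)·(28) − (4)·(6) = 4
since m = R²·17 − 4²:  R² = (16 + 2041) / 17 = 121
R = √121 = 11  ⇒  r_B = 11 − 7 = 4

rB=4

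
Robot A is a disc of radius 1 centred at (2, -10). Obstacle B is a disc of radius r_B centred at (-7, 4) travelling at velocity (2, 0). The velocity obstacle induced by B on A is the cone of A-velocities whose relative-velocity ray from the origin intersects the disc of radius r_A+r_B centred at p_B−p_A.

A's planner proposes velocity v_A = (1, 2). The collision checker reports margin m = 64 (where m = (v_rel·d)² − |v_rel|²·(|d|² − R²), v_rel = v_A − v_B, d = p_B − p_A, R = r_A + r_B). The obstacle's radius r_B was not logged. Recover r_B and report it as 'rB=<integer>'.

m = 64
d = (-9, 14);  v_rel = (-1, 2),  |v_rel|² = 5
v_rel×d = (-1)·(14) − (2)·(-9) = 4
since m = R²·5 − 4²:  R² = (16 + 64) / 5 = 16
R = √16 = 4  ⇒  r_B = 4 − 1 = 3

rB=3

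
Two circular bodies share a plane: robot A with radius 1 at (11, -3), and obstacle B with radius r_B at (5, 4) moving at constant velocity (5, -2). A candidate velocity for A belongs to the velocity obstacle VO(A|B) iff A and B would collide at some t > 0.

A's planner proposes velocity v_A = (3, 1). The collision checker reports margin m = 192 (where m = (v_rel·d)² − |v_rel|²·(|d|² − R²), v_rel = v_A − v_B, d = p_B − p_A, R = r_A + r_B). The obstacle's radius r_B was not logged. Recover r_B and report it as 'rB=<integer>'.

m = 192
d = (-6, 7);  v_rel = (-2, 3),  |v_rel|² = 13
v_rel×d = (-2)·(7) − (3)·(-6) = 4
since m = R²·13 − 4²:  R² = (16 + 192) / 13 = 16
R = √16 = 4  ⇒  r_B = 4 − 1 = 3

rB=3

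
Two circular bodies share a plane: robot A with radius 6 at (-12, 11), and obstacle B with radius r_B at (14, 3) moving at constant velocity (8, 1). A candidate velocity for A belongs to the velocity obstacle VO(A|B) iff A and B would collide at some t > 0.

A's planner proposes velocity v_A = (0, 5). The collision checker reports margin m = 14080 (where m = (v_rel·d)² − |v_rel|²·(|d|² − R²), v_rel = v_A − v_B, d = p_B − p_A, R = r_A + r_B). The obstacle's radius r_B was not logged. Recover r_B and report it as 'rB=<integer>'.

m = 14080
d = (26, -8);  v_rel = (-8, 4),  |v_rel|² = 80
v_rel×d = (-8)·(-8) − (4)·(26) = -40
since m = R²·80 − (-40)²:  R² = (1600 + 14080) / 80 = 196
R = √196 = 14  ⇒  r_B = 14 − 6 = 8

rB=8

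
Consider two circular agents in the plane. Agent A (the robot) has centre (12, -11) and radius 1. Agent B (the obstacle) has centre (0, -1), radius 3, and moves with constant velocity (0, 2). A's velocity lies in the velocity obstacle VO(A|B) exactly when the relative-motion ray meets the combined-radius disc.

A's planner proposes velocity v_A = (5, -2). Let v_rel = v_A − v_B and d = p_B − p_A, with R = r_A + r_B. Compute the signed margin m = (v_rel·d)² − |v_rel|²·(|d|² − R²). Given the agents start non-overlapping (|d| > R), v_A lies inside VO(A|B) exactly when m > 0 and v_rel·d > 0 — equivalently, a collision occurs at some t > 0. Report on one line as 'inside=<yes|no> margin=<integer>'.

d = (-12, 10),  |d|² = 244;  R = 1+3 = 4,  c = 244−4² = 228
v_rel = (5, -4),  |v_rel|² = 41;  v_rel·d = (5)·(-12) + (-4)·(10) = -100
41·t² + 200·t + 228 = 0  ⇒  m = (-100)² − 41·228 = 652
m = 652 > 0,  v_rel·d = -100 < 0  ⇒  outside

inside=no margin=652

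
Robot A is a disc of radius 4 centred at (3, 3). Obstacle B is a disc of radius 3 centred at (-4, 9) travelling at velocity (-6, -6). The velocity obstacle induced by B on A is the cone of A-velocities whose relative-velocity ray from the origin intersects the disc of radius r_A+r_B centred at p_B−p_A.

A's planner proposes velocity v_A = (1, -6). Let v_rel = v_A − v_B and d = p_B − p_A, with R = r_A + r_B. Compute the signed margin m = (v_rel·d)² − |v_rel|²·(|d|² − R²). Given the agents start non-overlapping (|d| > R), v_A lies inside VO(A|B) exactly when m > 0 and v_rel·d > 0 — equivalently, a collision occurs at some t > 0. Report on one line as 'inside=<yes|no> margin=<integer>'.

d = (-7, 6),  |d|² = 85;  R = 4+3 = 7,  c = 85−7² = 36
v_rel = (7, 0),  |v_rel|² = 49;  v_rel·d = (7)·(-7) + (0)·(6) = -49
49·t² + 98·t + 36 = 0  ⇒  m = (-49)² − 49·36 = 637
m = 637 > 0,  v_rel·d = -49 < 0  ⇒  outside

inside=no margin=637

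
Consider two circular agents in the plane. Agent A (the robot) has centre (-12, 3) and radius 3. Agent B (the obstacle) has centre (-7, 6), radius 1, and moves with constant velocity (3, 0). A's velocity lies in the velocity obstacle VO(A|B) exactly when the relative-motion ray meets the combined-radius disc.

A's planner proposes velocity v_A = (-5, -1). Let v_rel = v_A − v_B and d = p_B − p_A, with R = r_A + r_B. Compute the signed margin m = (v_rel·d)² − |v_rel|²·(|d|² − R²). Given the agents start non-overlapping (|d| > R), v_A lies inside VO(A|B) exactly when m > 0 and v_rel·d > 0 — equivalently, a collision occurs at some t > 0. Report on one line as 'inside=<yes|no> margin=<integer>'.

d = (5, 3),  |d|² = 34;  R = 3+1 = 4,  c = 34−4² = 18
v_rel = (-8, -1),  |v_rel|² = 65;  v_rel·d = (-8)·(5) + (-1)·(3) = -43
65·t² + 86·t + 18 = 0  ⇒  m = (-43)² − 65·18 = 679
m = 679 > 0,  v_rel·d = -43 < 0  ⇒  outside

inside=no margin=679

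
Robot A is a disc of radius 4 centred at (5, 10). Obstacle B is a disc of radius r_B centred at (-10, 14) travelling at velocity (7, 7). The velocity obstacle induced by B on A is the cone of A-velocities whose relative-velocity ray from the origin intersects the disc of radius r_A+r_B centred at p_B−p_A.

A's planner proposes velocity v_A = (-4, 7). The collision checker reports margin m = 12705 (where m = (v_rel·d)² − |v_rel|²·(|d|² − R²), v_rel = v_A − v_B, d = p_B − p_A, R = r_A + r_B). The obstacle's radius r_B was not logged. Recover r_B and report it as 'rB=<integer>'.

m = 12705
d = (-15, 4);  v_rel = (-11, 0),  |v_rel|² = 121
v_rel×d = (-11)·(4) − (0)·(-15) = -44
since m = R²·121 − (-44)²:  R² = (1936 + 12705) / 121 = 121
R = √121 = 11  ⇒  r_B = 11 − 4 = 7

rB=7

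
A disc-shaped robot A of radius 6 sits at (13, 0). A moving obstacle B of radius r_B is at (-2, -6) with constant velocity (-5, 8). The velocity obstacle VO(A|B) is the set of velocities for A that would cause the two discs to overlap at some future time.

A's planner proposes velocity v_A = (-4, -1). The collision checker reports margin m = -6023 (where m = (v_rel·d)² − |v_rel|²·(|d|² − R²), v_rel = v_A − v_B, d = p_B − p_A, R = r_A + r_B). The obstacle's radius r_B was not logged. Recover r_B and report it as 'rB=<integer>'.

m = -6023
d = (-15, -6);  v_rel = (1, -9),  |v_rel|² = 82
v_rel×d = (1)·(-6) − (-9)·(-15) = -141
since m = R²·82 − (-141)²:  R² = (19881 + -6023) / 82 = 169
R = √169 = 13  ⇒  r_B = 13 − 6 = 7

rB=7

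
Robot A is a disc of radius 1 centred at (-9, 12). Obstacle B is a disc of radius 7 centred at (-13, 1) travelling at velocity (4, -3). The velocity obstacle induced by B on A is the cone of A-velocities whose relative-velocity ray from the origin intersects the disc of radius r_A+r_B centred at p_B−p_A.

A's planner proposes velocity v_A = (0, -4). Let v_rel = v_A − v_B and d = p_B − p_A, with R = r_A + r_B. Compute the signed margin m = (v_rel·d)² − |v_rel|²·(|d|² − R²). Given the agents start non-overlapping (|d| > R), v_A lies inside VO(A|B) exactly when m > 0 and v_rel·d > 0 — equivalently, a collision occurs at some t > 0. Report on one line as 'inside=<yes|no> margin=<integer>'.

d = (-4, -11),  |d|² = 137;  R = 1+7 = 8,  c = 137−8² = 73
v_rel = (-4, -1),  |v_rel|² = 17;  v_rel·d = (-4)·(-4) + (-1)·(-11) = 27
17·t² − 54·t + 73 = 0  ⇒  m = 27² − 17·73 = -512
m = -512 < 0,  v_rel·d = 27 > 0  ⇒  outside

inside=no margin=-512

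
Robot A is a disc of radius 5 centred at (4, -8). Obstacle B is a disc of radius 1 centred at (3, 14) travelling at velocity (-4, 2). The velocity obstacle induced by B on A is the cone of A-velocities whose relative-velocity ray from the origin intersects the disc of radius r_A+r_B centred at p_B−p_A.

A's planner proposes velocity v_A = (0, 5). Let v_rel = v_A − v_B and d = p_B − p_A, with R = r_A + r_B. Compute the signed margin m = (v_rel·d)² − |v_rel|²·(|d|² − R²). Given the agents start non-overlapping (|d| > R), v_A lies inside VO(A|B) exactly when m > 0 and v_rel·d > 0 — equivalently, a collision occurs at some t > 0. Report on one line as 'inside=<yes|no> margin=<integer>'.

d = (-1, 22),  |d|² = 485;  R = 5+1 = 6,  c = 485−6² = 449
v_rel = (4, 3),  |v_rel|² = 25;  v_rel·d = (4)·(-1) + (3)·(22) = 62
25·t² − 124·t + 449 = 0  ⇒  m = 62² − 25·449 = -7381
m = -7381 < 0,  v_rel·d = 62 > 0  ⇒  outside

inside=no margin=-7381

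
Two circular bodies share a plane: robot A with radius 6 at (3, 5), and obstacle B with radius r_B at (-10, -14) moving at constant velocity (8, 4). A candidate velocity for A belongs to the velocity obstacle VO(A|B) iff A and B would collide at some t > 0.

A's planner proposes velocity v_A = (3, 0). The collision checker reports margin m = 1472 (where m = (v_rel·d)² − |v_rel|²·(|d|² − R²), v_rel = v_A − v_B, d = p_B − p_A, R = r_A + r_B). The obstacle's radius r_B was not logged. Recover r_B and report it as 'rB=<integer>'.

m = 1472
d = (-13, -19);  v_rel = (-5, -4),  |v_rel|² = 41
v_rel×d = (-5)·(-19) − (-4)·(-13) = 43
since m = R²·41 − 43²:  R² = (1849 + 1472) / 41 = 81
R = √81 = 9  ⇒  r_B = 9 − 6 = 3

rB=3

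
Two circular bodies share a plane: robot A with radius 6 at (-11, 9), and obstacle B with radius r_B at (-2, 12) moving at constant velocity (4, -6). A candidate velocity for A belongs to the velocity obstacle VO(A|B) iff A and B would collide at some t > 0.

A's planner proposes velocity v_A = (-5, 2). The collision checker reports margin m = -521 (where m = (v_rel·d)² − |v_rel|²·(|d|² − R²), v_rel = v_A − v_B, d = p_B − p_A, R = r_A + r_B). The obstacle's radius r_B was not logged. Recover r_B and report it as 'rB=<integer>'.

m = -521
d = (9, 3);  v_rel = (-9, 8),  |v_rel|² = 145
v_rel×d = (-9)·(3) − (8)·(9) = -99
since m = R²·145 − (-99)²:  R² = (9801 + -521) / 145 = 64
R = √64 = 8  ⇒  r_B = 8 − 6 = 2

rB=2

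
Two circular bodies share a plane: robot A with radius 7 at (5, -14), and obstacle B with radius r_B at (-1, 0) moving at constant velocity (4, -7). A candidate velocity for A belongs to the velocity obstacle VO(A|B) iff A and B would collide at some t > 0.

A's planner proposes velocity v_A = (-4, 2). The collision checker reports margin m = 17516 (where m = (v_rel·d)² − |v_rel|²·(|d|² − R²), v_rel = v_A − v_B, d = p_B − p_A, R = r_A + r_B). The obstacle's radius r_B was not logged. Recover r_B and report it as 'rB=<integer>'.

m = 17516
d = (-6, 14);  v_rel = (-8, 9),  |v_rel|² = 145
v_rel×d = (-8)·(14) − (9)·(-6) = -58
since m = R²·145 − (-58)²:  R² = (3364 + 17516) / 145 = 144
R = √144 = 12  ⇒  r_B = 12 − 7 = 5

rB=5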